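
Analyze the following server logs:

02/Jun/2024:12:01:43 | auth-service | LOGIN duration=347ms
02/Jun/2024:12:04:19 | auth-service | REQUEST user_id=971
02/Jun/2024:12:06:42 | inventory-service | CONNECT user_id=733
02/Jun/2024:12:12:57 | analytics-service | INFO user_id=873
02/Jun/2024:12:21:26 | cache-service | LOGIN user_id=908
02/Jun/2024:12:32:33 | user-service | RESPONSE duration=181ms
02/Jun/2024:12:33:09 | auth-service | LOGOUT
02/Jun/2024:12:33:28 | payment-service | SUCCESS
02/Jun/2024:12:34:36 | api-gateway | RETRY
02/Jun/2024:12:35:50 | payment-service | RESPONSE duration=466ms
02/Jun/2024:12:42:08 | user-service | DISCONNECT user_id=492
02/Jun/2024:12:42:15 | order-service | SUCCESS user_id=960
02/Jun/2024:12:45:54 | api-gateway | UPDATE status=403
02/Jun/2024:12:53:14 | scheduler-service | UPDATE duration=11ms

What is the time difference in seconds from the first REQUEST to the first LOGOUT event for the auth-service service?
1730

To find the time between events:

1. Locate the first REQUEST event for auth-service: 02/Jun/2024:12:04:19
2. Locate the first LOGOUT event for auth-service: 02/Jun/2024:12:33:09
3. Calculate the difference: 02/Jun/2024:12:33:09 - 02/Jun/2024:12:04:19 = 1730 seconds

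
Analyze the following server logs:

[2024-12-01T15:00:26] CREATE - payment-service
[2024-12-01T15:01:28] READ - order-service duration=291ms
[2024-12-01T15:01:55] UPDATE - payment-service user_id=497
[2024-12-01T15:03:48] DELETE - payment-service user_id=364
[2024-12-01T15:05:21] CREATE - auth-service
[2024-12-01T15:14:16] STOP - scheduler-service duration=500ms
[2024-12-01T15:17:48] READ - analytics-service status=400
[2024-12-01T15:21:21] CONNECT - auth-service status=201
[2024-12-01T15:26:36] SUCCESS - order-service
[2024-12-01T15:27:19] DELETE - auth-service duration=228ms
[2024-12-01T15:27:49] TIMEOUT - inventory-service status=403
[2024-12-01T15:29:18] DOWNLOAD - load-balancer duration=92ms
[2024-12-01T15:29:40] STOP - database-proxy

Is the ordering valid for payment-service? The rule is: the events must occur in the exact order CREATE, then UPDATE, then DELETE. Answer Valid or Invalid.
Valid

To validate ordering:

1. Required order: CREATE → UPDATE → DELETE
2. Rule: the events must occur in the exact order CREATE, then UPDATE, then DELETE
3. Check actual order of events for payment-service
4. Result: Valid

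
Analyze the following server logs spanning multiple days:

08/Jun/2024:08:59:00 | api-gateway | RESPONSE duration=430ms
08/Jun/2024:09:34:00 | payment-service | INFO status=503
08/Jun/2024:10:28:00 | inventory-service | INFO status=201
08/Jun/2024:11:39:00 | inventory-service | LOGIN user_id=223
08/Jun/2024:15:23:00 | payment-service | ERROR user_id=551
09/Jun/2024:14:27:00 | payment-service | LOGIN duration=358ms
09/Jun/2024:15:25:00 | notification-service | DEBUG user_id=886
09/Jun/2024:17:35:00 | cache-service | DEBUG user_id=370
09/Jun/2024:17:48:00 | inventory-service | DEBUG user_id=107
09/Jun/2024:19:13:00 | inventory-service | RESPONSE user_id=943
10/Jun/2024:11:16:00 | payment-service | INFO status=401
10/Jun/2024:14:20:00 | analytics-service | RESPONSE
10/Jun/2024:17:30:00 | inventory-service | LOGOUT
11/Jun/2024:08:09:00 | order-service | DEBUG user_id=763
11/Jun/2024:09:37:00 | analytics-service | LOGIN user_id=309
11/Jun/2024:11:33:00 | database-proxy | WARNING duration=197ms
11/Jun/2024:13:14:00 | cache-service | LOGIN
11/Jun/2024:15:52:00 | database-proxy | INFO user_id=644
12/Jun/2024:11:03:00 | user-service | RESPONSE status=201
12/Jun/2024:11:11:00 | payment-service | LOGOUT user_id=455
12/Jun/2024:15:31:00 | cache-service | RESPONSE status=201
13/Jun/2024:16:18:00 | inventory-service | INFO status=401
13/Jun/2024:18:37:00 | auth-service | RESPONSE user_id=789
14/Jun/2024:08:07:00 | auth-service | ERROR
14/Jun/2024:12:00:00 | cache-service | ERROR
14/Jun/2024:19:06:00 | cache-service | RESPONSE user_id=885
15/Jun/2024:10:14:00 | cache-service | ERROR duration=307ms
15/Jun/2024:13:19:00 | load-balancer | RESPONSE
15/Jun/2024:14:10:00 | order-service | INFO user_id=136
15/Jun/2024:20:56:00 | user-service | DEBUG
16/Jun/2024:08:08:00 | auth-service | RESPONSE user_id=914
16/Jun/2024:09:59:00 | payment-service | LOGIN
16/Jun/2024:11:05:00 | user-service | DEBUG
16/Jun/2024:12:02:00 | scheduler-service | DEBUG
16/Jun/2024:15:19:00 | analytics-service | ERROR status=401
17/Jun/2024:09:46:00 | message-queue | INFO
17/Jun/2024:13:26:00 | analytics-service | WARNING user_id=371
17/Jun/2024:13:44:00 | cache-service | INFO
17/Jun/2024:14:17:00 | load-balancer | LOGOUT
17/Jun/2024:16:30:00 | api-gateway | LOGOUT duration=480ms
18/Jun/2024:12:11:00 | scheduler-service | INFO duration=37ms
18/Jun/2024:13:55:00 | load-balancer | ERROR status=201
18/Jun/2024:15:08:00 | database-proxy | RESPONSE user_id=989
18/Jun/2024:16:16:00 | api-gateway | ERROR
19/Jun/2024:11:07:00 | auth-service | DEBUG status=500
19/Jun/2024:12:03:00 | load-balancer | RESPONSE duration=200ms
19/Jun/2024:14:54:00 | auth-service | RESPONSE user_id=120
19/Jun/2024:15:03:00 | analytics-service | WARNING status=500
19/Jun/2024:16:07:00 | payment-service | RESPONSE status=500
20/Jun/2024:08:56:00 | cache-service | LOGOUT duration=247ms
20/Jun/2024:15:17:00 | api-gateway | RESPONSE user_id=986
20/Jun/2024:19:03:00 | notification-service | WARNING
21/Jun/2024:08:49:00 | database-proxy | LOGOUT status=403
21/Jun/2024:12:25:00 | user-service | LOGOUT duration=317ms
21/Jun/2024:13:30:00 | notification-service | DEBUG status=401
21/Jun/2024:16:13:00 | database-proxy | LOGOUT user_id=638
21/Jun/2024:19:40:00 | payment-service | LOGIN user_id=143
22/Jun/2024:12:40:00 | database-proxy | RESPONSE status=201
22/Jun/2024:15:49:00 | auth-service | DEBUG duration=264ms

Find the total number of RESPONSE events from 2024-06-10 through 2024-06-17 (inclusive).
7

To filter by date range:

1. Date range: 2024-06-10 through 2024-06-17, both dates inclusive
2. Filter for RESPONSE events whose date falls in this range
3. Count matching events: 7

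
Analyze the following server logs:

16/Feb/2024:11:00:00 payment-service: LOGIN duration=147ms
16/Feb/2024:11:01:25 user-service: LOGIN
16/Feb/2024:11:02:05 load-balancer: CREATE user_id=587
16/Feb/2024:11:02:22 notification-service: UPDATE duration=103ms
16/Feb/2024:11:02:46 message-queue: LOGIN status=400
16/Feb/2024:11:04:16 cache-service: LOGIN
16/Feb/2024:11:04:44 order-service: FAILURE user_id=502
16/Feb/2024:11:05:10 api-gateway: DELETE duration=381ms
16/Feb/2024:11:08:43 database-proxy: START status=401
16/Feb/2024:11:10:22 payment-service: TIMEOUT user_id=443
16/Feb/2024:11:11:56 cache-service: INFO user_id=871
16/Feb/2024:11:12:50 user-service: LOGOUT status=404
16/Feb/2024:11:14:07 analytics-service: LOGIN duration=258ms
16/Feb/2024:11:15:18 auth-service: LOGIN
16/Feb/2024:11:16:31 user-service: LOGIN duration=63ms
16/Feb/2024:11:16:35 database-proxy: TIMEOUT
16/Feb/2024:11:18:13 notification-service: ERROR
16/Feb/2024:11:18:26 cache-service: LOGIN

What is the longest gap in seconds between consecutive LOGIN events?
591

To find the longest gap:

1. Extract all LOGIN events in chronological order
2. Calculate time differences between consecutive events
3. Find the maximum difference
4. Longest gap: 591 seconds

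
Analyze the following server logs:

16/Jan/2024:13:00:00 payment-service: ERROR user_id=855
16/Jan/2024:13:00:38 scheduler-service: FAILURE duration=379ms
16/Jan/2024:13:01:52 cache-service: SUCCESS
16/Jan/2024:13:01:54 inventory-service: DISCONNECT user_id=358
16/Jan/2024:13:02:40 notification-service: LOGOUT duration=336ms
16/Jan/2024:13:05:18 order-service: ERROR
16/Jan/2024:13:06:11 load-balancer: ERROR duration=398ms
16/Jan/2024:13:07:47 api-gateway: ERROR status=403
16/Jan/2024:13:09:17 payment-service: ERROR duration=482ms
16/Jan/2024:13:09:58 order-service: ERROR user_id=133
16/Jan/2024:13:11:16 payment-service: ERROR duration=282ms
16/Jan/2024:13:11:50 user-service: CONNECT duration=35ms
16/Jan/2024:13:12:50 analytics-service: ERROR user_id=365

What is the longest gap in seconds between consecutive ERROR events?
318

To find the longest gap:

1. Extract all ERROR events in chronological order
2. Calculate time differences between consecutive events
3. Find the maximum difference
4. Longest gap: 318 seconds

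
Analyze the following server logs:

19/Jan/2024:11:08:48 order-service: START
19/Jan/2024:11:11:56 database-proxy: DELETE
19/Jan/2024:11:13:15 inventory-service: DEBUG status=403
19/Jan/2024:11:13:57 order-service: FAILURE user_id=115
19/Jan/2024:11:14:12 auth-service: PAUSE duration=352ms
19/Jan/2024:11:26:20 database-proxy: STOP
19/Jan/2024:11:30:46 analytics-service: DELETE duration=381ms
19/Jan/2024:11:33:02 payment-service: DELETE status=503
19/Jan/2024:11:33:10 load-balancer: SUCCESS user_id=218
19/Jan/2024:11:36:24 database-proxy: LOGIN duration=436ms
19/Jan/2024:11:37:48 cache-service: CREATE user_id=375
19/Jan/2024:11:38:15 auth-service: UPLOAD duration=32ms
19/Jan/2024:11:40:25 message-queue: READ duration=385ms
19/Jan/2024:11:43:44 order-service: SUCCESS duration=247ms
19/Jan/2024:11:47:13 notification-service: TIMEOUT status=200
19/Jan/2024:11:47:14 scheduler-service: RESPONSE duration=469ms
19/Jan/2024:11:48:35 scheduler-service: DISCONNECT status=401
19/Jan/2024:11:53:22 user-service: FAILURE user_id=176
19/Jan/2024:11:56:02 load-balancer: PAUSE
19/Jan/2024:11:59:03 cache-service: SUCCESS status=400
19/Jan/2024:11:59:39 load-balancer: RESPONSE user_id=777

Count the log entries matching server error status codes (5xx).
1

To find matching entries:

1. Pattern to match: server error status codes (5xx)
2. Scan each log entry for the pattern
3. Count matches: 1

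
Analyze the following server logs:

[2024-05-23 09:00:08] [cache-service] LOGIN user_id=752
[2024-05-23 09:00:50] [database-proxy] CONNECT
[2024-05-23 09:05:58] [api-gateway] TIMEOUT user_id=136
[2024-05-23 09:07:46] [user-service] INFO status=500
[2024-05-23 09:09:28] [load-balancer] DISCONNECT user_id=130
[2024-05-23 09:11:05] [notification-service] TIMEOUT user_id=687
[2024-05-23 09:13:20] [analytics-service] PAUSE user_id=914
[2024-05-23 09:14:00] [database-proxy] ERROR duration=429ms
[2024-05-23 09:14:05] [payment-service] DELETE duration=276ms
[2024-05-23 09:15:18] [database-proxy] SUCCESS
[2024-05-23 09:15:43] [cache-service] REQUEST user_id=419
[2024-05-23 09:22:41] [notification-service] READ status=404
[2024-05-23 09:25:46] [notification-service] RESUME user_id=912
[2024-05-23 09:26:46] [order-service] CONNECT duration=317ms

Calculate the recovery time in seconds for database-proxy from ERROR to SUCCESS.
78

To calculate recovery time:

1. Find ERROR event for database-proxy: 2024-05-23 09:14:00
2. Find next SUCCESS event for database-proxy: 2024-05-23 09:15:18
3. Recovery time: 2024-05-23 09:15:18 - 2024-05-23 09:14:00 = 78 seconds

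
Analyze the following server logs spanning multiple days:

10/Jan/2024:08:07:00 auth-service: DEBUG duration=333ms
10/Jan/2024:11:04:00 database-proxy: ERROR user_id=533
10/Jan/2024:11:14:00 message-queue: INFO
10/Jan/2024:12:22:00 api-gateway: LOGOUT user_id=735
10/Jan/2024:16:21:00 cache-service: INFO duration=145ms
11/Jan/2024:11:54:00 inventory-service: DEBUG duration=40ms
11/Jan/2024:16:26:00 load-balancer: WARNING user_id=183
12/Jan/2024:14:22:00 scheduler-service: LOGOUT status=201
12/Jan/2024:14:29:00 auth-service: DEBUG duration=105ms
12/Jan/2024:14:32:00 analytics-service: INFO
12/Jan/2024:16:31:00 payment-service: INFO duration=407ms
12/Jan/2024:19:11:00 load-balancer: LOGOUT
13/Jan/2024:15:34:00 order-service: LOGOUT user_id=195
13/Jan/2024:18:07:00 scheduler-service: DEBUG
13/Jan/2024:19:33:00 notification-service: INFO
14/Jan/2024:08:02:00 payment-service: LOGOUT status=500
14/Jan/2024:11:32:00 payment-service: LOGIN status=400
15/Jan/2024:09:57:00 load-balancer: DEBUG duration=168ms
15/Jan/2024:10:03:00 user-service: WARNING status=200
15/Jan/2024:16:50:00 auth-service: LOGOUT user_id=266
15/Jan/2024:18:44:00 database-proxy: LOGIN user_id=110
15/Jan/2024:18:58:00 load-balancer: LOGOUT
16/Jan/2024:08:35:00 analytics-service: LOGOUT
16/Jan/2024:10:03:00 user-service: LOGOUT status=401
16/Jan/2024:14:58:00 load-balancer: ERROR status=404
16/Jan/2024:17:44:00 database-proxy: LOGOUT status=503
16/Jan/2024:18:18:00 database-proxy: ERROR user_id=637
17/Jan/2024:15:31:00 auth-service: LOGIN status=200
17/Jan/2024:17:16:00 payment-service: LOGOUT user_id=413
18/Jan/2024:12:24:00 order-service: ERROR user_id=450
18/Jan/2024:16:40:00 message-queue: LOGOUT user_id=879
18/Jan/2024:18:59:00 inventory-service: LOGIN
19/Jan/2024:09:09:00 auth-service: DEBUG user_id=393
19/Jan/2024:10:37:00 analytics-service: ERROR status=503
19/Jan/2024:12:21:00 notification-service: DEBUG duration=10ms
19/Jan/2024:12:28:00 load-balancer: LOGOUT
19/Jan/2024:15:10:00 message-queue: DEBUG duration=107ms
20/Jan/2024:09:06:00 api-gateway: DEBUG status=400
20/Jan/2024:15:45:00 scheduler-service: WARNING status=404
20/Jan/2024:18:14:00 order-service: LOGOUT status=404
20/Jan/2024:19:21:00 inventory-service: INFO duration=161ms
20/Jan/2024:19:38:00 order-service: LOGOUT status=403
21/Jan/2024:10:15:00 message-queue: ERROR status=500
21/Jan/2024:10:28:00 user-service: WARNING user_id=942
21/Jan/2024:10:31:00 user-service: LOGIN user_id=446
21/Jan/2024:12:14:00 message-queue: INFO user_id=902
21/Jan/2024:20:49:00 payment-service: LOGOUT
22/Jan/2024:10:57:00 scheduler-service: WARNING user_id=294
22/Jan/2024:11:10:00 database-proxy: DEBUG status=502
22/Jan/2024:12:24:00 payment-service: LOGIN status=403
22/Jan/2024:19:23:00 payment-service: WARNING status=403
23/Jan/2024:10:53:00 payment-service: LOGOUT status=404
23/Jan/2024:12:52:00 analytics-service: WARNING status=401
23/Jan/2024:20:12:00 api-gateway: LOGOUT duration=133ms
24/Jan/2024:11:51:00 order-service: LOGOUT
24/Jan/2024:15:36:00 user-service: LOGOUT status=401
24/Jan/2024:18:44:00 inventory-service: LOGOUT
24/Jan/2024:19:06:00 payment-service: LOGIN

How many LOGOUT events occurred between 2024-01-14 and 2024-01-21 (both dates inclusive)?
12

To filter by date range:

1. Date range: 2024-01-14 through 2024-01-21, both dates inclusive
2. Filter for LOGOUT events whose date falls in this range
3. Count matching events: 12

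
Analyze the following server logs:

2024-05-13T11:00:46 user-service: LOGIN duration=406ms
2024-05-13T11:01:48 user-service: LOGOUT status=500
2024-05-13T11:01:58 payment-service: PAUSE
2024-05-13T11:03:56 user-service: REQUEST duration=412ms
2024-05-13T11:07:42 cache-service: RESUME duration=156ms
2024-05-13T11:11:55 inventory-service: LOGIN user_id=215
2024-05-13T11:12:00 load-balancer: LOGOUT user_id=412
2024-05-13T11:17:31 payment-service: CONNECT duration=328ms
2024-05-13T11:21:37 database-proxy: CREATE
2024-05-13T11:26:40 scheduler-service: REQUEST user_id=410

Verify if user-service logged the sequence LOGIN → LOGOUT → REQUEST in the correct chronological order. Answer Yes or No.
Yes

To verify sequence order:

1. Find all events in sequence LOGIN → LOGOUT → REQUEST for user-service
2. Extract their timestamps
3. Check if timestamps are in ascending order
4. Result: Yes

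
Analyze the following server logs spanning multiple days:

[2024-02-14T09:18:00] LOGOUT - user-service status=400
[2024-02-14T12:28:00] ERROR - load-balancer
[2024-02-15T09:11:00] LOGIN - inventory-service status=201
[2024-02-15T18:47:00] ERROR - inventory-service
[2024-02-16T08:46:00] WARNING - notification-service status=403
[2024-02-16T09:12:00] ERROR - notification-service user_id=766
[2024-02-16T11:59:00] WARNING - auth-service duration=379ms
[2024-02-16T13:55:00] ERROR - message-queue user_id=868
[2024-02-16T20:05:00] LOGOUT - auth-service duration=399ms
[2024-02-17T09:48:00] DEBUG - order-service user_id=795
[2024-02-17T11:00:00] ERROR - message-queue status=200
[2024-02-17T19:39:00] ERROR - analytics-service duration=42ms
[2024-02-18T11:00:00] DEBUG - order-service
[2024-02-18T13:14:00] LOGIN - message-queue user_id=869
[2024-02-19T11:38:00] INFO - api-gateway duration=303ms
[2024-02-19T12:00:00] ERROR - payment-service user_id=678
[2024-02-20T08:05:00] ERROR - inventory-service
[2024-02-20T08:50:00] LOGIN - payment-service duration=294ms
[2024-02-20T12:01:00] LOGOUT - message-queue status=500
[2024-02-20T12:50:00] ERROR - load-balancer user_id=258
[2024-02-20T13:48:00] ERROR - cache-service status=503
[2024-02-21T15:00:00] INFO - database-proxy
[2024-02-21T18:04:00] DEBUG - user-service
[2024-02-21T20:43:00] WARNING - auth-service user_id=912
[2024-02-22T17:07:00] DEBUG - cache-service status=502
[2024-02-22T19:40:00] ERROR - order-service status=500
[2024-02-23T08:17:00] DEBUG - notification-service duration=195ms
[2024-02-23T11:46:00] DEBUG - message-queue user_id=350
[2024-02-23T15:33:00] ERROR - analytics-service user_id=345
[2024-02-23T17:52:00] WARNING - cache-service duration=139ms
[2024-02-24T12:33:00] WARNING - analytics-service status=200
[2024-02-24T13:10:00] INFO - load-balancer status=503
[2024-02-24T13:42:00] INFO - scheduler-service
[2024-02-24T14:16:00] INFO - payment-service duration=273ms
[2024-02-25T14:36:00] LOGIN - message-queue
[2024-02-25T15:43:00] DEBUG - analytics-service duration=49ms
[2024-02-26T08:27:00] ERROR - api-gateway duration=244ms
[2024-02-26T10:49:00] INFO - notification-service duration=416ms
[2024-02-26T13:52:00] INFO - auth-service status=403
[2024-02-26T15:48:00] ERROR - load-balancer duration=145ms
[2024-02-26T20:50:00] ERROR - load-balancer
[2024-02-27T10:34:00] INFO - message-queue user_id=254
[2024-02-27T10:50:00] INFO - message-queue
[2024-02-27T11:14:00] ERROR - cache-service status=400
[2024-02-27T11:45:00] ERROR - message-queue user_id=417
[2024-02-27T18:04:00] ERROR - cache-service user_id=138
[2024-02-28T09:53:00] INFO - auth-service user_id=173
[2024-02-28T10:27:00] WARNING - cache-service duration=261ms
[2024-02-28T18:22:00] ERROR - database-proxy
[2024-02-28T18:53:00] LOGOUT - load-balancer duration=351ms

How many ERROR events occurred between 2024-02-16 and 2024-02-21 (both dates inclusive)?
8

To filter by date range:

1. Date range: 2024-02-16 through 2024-02-21, both dates inclusive
2. Filter for ERROR events whose date falls in this range
3. Count matching events: 8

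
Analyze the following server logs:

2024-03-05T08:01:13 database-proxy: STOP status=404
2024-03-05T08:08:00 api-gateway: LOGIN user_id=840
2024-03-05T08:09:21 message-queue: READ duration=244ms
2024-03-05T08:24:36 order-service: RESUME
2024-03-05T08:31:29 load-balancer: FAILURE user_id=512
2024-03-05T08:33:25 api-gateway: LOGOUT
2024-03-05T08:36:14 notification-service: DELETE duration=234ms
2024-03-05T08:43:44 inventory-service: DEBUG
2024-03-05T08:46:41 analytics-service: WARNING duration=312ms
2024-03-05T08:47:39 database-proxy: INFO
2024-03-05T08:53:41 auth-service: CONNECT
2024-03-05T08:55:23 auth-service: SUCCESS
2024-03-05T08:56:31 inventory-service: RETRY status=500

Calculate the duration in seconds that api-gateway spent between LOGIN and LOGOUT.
1525

To calculate state duration:

1. Find LOGIN event for api-gateway: 2024-03-05T08:08:00
2. Find LOGOUT event for api-gateway: 2024-03-05T08:33:25
3. Calculate duration: 2024-03-05T08:33:25 - 2024-03-05T08:08:00 = 1525 seconds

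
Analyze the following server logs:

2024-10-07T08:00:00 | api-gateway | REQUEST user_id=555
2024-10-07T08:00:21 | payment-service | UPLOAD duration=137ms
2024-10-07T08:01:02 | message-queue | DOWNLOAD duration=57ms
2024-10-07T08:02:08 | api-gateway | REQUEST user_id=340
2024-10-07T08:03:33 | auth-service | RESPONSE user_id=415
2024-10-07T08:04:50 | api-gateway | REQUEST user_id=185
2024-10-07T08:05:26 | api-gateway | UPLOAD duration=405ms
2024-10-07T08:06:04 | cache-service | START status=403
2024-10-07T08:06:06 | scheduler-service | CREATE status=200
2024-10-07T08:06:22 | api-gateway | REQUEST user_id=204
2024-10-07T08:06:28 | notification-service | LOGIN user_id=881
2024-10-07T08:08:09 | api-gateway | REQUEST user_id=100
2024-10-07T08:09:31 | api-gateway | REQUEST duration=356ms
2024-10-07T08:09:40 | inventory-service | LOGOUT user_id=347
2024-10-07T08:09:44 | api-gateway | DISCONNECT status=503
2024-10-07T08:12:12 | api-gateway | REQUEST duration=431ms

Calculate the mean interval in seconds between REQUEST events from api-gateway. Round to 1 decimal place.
122.0

To calculate average interval:

1. Find all REQUEST events for api-gateway in order
2. Calculate time gaps between consecutive events
3. Compute mean of gaps: 732 / 6 = 122.0 seconds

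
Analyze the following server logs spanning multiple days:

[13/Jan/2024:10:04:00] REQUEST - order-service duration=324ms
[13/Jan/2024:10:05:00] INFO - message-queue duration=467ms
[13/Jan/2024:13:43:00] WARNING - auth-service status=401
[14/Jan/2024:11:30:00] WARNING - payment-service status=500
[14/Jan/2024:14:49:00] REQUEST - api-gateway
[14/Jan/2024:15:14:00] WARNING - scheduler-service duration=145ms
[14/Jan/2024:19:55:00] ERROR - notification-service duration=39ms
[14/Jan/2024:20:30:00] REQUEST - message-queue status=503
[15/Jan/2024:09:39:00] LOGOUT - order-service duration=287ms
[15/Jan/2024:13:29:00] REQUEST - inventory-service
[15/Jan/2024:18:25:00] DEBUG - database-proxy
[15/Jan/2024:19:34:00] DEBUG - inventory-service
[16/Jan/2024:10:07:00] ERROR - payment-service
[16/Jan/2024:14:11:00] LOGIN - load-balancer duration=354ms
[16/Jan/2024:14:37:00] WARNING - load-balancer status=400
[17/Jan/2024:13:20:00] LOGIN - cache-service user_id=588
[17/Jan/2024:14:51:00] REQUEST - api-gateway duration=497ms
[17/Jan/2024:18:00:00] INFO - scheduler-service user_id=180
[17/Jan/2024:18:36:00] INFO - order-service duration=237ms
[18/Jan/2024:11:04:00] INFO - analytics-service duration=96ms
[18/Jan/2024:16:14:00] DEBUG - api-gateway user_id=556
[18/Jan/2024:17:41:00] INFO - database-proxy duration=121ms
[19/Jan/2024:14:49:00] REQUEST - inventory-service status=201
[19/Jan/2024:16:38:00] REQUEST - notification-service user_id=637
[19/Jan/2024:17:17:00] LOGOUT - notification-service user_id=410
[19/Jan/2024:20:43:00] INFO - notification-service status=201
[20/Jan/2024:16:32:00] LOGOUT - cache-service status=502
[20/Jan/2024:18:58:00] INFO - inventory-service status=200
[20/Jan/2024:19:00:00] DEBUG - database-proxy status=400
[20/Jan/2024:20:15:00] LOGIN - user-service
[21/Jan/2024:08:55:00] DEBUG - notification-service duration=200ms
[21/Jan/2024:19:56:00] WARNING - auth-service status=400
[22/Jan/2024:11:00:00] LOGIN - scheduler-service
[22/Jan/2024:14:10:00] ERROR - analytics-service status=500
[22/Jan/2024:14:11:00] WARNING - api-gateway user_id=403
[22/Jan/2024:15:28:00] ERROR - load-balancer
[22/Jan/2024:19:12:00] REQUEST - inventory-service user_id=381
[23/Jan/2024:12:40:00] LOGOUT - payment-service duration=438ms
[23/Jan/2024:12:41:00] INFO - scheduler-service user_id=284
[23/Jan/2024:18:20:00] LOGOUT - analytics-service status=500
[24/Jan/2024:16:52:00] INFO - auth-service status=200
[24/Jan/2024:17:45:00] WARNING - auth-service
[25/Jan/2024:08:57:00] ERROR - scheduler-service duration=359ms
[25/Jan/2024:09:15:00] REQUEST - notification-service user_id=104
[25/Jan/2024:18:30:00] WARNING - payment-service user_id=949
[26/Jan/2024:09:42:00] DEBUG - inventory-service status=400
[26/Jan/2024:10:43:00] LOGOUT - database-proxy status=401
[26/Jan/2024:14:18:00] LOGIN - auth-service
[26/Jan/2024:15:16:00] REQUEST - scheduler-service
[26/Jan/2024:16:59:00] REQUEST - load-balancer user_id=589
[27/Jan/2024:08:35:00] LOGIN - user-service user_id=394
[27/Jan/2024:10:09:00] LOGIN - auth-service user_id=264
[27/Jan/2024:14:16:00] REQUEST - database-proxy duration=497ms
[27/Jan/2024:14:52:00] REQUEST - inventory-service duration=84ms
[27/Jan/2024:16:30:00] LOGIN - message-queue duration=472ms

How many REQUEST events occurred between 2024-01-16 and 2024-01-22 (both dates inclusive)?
4

To filter by date range:

1. Date range: 2024-01-16 through 2024-01-22, both dates inclusive
2. Filter for REQUEST events whose date falls in this range
3. Count matching events: 4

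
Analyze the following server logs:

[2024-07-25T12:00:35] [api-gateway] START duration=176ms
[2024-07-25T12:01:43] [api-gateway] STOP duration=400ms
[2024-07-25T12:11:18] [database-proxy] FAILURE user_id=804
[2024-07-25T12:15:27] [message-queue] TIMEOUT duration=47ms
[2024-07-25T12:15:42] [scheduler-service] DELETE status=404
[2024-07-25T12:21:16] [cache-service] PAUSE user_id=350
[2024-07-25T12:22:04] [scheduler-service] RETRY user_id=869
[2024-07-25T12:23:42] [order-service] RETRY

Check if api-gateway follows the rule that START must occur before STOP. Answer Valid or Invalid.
Valid

To validate ordering:

1. Required order: START → STOP
2. Rule: START must occur before STOP
3. Check actual order of events for api-gateway
4. Result: Valid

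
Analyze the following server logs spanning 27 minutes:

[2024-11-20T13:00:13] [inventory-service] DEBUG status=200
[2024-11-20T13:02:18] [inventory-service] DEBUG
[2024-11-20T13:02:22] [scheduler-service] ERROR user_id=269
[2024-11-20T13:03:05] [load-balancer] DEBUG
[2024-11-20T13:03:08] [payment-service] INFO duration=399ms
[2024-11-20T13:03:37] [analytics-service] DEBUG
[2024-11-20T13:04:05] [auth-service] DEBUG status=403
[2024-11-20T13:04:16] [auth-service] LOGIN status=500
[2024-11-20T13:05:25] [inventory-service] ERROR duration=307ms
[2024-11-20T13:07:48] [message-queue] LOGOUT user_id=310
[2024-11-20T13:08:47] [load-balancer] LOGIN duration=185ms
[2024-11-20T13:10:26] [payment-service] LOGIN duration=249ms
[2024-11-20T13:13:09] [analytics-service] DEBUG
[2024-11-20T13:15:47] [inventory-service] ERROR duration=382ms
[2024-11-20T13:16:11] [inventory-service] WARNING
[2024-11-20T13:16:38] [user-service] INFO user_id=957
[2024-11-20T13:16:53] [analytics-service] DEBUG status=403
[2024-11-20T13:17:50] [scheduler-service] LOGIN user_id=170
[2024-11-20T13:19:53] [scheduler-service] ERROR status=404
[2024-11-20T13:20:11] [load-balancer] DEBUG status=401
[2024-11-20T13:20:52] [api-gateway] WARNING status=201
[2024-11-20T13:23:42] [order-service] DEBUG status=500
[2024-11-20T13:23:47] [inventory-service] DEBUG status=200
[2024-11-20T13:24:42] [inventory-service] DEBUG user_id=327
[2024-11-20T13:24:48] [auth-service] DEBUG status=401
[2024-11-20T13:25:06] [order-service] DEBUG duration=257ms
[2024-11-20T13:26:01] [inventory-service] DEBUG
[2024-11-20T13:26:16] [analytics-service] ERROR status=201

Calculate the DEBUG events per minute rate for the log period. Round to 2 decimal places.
0.52

To calculate the rate:

1. Count total DEBUG events: 14
2. Total time period: 27 minutes
3. Rate = 14 / 27 = 0.52 events per minute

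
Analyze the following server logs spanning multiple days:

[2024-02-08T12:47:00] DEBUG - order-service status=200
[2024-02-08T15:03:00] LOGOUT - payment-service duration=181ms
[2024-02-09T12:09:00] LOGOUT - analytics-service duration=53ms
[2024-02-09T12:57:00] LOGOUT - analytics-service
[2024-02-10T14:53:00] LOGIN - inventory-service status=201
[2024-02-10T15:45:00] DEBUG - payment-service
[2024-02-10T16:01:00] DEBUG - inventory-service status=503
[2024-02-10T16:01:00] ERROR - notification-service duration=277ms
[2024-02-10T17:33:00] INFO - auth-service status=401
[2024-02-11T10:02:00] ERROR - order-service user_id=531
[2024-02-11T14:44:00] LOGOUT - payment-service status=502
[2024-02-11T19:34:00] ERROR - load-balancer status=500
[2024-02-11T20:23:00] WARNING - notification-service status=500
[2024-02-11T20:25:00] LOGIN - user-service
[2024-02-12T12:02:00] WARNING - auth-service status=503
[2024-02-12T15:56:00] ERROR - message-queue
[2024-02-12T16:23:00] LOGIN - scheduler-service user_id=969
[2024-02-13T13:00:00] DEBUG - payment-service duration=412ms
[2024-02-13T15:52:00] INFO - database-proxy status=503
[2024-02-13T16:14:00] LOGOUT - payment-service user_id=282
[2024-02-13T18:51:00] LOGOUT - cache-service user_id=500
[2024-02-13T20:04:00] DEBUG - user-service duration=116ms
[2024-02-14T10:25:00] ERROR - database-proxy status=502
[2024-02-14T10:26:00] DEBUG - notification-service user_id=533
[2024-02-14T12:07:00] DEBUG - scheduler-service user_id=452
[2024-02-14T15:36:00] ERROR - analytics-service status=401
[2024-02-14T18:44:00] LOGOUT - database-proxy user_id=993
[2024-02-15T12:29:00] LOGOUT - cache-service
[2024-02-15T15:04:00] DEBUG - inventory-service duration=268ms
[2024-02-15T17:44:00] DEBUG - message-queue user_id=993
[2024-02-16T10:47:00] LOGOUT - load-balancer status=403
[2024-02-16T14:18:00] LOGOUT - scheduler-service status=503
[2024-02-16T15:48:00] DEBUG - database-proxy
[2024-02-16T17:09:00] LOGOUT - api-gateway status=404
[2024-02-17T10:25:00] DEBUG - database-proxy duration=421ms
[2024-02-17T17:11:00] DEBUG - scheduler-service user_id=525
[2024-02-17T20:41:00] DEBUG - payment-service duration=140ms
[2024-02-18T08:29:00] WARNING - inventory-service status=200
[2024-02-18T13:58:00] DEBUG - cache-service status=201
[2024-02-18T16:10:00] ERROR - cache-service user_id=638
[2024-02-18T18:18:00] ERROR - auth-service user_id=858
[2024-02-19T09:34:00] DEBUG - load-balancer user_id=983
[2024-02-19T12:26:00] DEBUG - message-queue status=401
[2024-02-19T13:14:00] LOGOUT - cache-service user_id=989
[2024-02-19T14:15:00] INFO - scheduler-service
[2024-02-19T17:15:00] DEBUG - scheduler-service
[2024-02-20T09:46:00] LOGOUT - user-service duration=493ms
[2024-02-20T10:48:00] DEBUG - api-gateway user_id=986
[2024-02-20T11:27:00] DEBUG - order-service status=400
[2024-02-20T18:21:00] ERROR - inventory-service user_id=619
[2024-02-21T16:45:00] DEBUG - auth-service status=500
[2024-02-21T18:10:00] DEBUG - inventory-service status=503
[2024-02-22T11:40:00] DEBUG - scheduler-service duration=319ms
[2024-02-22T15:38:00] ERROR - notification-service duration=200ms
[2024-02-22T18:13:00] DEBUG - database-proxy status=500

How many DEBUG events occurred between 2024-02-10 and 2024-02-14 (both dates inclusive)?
6

To filter by date range:

1. Date range: 2024-02-10 through 2024-02-14, both dates inclusive
2. Filter for DEBUG events whose date falls in this range
3. Count matching events: 6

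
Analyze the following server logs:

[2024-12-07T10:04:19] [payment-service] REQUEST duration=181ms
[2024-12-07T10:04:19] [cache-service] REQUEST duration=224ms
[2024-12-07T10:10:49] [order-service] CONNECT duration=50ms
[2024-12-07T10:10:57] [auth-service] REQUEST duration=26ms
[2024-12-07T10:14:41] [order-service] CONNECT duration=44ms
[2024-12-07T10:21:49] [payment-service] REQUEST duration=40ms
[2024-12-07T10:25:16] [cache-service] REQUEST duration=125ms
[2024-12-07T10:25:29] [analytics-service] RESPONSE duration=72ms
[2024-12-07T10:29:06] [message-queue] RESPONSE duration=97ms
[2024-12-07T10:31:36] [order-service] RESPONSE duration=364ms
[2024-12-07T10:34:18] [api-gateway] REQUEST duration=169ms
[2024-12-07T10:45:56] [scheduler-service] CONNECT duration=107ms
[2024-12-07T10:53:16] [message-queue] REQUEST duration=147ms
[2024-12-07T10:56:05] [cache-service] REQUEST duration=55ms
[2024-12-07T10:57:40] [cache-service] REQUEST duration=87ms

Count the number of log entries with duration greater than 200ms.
2

To count timeouts:

1. Threshold: 200ms
2. Extract duration from each log entry
3. Count entries where duration > 200
4. Timeout count: 2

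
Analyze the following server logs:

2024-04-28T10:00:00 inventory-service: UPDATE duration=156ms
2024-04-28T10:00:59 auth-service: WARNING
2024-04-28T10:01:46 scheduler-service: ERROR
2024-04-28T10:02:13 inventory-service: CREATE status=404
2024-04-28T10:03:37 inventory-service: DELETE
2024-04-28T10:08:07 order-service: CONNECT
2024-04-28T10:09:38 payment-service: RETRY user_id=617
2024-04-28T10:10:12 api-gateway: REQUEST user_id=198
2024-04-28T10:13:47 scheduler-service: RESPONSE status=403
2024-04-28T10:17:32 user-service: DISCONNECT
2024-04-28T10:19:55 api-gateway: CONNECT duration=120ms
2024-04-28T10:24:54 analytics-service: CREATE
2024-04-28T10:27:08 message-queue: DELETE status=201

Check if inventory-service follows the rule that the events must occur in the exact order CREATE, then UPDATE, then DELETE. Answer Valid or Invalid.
Invalid

To validate ordering:

1. Required order: CREATE → UPDATE → DELETE
2. Rule: the events must occur in the exact order CREATE, then UPDATE, then DELETE
3. Check actual order of events for inventory-service
4. Result: Invalid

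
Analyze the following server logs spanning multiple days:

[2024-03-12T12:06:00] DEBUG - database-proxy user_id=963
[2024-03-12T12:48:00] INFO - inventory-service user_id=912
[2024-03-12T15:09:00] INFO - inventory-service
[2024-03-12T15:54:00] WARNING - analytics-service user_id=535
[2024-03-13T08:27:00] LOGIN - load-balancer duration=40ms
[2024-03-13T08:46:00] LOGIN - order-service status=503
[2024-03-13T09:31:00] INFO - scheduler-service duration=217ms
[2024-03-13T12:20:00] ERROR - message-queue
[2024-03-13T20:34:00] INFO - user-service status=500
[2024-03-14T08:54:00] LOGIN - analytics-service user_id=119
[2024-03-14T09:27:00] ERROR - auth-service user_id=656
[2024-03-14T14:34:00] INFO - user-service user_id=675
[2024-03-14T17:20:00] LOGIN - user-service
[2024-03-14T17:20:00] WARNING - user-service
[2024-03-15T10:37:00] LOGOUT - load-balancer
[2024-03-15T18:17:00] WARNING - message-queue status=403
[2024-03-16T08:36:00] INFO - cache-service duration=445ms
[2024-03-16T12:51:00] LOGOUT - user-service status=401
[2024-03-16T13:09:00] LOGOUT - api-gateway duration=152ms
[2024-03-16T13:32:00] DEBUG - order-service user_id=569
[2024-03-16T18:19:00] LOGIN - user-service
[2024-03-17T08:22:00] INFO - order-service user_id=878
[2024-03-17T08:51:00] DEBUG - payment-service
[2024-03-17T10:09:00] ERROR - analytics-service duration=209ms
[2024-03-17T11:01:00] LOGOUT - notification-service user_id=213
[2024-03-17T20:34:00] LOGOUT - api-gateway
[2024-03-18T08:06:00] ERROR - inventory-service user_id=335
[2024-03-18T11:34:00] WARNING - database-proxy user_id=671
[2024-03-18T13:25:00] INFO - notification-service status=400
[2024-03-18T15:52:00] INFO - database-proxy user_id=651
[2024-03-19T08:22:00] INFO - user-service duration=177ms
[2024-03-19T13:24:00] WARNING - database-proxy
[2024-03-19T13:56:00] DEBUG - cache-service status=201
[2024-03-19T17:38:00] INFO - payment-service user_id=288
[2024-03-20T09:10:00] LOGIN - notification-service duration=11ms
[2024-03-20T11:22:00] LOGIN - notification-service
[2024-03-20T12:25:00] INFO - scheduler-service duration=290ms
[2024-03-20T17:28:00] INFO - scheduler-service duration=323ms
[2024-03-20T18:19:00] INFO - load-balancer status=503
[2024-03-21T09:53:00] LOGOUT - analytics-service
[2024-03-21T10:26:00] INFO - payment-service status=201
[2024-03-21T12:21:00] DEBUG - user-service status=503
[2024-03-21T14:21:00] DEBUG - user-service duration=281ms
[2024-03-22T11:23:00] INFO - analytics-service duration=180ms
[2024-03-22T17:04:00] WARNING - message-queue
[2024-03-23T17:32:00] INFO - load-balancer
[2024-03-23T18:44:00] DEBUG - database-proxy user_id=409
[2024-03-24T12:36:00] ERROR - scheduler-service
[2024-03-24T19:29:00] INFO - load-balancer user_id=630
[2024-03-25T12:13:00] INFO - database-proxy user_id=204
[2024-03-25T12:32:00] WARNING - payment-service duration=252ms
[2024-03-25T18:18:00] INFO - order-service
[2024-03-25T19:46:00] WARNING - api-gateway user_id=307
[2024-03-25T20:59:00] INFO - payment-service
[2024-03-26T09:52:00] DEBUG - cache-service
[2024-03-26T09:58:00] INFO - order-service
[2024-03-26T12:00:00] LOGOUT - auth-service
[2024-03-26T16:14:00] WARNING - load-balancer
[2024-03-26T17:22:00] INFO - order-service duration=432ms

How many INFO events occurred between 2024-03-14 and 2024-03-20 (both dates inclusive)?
10

To filter by date range:

1. Date range: 2024-03-14 through 2024-03-20, both dates inclusive
2. Filter for INFO events whose date falls in this range
3. Count matching events: 10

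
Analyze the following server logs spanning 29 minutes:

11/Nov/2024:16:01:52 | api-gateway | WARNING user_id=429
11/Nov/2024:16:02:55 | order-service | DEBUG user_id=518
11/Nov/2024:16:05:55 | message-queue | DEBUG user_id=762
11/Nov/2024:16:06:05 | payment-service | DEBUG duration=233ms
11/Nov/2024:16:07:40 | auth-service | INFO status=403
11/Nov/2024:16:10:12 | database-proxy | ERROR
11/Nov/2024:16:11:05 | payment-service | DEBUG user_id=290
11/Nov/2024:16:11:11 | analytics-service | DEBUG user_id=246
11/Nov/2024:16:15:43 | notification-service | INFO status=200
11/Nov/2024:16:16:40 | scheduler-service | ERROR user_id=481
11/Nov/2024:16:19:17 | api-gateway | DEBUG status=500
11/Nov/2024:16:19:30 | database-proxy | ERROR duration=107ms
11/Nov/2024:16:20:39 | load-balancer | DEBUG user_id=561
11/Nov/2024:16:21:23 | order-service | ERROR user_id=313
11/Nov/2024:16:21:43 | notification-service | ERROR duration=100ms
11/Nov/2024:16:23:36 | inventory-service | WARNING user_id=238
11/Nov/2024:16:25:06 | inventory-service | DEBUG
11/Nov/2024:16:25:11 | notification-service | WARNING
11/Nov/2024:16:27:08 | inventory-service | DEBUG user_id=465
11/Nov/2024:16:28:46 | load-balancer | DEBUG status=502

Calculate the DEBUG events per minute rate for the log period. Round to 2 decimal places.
0.34

To calculate the rate:

1. Count total DEBUG events: 10
2. Total time period: 29 minutes
3. Rate = 10 / 29 = 0.34 events per minute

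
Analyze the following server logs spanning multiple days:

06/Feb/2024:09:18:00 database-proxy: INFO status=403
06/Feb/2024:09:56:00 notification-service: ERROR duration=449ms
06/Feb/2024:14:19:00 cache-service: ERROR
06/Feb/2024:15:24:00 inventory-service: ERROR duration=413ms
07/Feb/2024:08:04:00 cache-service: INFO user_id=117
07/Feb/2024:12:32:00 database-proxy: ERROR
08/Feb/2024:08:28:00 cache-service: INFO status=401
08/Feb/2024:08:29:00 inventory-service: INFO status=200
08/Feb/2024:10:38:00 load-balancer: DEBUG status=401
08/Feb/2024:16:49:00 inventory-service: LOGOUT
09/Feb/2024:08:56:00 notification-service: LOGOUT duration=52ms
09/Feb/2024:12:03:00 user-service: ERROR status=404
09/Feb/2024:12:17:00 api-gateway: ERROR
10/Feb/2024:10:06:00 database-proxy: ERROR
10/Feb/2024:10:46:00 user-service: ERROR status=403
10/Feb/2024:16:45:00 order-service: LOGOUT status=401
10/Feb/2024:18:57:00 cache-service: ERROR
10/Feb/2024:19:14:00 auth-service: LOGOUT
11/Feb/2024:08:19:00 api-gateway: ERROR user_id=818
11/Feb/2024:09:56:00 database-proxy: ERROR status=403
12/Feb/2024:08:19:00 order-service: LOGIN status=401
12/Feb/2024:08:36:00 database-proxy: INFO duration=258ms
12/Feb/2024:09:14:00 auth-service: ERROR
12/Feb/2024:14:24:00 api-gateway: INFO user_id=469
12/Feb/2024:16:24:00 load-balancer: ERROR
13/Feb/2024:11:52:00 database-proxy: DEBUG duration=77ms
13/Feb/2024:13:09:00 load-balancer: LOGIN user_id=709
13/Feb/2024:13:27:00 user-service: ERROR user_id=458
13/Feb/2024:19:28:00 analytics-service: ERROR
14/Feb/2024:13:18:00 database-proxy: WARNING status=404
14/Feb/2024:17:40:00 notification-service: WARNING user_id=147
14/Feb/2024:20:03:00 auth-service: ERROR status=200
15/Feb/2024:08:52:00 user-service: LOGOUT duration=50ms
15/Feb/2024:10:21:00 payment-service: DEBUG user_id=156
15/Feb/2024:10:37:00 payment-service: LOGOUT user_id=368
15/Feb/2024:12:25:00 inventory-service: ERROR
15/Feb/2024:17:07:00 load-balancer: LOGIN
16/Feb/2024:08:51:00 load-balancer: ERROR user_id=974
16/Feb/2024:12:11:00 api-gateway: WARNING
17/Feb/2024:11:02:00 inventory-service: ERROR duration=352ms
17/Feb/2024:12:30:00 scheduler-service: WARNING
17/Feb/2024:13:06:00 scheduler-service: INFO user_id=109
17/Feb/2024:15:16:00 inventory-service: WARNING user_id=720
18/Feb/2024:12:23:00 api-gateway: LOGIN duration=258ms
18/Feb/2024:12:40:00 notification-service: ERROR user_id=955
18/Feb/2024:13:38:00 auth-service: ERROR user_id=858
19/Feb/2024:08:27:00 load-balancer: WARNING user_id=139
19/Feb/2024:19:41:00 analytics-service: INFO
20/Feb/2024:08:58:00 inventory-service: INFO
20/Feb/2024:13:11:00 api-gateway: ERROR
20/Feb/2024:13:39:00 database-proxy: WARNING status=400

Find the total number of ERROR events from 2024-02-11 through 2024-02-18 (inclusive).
12

To filter by date range:

1. Date range: 2024-02-11 through 2024-02-18, both dates inclusive
2. Filter for ERROR events whose date falls in this range
3. Count matching events: 12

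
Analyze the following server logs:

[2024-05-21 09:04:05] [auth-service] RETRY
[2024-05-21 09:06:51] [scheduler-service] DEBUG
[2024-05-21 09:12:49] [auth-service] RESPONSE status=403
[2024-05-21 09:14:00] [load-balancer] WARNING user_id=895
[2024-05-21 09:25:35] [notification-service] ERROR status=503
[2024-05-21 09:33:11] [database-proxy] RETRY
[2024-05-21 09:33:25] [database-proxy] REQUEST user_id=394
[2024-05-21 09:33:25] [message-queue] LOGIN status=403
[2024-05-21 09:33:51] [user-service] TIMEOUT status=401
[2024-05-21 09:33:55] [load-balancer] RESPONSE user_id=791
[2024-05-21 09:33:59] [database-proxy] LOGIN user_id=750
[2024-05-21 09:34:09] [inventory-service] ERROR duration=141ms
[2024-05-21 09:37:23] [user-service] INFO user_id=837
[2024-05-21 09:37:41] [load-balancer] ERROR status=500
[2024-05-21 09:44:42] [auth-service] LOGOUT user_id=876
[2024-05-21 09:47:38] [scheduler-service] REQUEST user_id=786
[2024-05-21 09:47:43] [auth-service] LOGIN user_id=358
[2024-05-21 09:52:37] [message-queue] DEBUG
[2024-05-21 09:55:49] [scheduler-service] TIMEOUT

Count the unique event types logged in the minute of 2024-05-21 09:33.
5

To count unique event types:

1. Filter events in the minute starting at 2024-05-21 09:33
2. Extract event types from matching entries
3. Count unique types: 5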